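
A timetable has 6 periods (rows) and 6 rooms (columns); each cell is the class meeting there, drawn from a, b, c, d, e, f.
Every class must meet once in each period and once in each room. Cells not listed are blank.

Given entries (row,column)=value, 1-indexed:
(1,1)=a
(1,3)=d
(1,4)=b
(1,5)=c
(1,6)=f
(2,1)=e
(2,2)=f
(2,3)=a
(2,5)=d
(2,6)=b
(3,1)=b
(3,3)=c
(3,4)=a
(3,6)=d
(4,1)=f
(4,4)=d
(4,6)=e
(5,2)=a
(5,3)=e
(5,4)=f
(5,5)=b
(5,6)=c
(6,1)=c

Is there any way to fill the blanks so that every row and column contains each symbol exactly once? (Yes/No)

No

Period 1, room 2: period 1 has {a, b, c, d, f} and room 2 has {a, f}, so it must be e.
Now period 3, room 2: period 3 together with room 2 already contain {a, b, c, d, e, f} — every symbol — so nothing can go there. The grid has no valid completion.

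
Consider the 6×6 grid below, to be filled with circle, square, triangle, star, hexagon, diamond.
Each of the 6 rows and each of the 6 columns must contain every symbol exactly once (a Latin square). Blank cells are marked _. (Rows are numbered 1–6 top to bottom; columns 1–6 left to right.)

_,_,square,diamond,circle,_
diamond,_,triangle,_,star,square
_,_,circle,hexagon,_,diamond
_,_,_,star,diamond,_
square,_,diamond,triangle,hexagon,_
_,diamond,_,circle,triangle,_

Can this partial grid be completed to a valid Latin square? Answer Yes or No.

No

Row 2, column 4: row 2 together with column 4 already contain {circle, square, triangle, star, hexagon, diamond} — every symbol — so nothing can go there. The grid has no valid completion.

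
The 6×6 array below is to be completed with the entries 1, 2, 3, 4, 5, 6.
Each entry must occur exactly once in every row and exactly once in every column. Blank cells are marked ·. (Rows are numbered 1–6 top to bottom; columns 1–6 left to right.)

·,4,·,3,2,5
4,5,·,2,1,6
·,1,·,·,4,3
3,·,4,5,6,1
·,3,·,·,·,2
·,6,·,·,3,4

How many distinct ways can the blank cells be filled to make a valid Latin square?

Row 1, column 1: eliminating its row and column leaves {1, 6}.
Row 1, column 3: eliminating its row and column leaves {1, 6}.
Row 2, column 3: eliminating its row and column leaves {3}.
Row 3, column 1: eliminating its row and column leaves {2, 5, 6}.
Row 3, column 3: eliminating its row and column leaves {2, 5, 6}.
Row 3, column 4: eliminating its row and column leaves {6}.
Row 4, column 2: eliminating its row and column leaves {2}.
Row 5, column 1: eliminating its row and column leaves {1, 5, 6}.
Row 5, column 3: eliminating its row and column leaves {1, 5, 6}.
Row 5, column 4: eliminating its row and column leaves {1, 4, 6}.
Row 5, column 5: eliminating its row and column leaves {5}.
Row 6, column 1: eliminating its row and column leaves {1, 2, 5}.
Row 6, column 3: eliminating its row and column leaves {1, 2, 5}.
Row 6, column 4: eliminating its row and column leaves {1}.
Enumerating the assignments across these blanks that avoid any row or column repeat gives 4 completions.

4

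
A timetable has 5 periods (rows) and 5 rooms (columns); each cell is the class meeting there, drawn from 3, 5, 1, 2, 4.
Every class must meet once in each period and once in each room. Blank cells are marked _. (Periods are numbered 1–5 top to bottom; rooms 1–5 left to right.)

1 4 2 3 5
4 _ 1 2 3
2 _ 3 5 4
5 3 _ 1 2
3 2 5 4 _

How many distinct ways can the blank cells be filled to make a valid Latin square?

1

Period 2, room 2: eliminating its period and room leaves {5}.
Period 3, room 2: eliminating its period and room leaves {1}.
Period 4, room 3: eliminating its period and room leaves {4}.
Period 5, room 5: eliminating its period and room leaves {1}.
Only one assignment across all blanks avoids any period or room repeat, giving 1 completion.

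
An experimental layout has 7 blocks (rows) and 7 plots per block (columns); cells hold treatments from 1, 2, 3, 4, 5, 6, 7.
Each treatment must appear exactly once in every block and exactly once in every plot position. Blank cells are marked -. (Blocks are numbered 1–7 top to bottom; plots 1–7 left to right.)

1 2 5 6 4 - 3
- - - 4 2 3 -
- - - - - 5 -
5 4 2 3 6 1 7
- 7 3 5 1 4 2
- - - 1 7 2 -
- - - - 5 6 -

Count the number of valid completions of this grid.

Block 1, plot 6: eliminating its block and plot leaves {7}.
Block 2, plot 1: eliminating its block and plot leaves {6, 7}.
Block 2, plot 2: eliminating its block and plot leaves {1, 5, 6}.
Block 2, plot 3: eliminating its block and plot leaves {1, 6, 7}.
Block 2, plot 7: eliminating its block and plot leaves {1, 5, 6}.
Block 3, plot 1: eliminating its block and plot leaves {2, 3, 4, 6, 7}.
Block 3, plot 2: eliminating its block and plot leaves {1, 3, 6}.
Block 3, plot 3: eliminating its block and plot leaves {1, 4, 6, 7}.
Block 3, plot 4: eliminating its block and plot leaves {2, 7}.
Block 3, plot 5: eliminating its block and plot leaves {3}.
Block 3, plot 7: eliminating its block and plot leaves {1, 4, 6}.
Block 5, plot 1: eliminating its block and plot leaves {6}.
Block 6, plot 1: eliminating its block and plot leaves {3, 4, 6}.
Block 6, plot 2: eliminating its block and plot leaves {3, 5, 6}.
Block 6, plot 3: eliminating its block and plot leaves {4, 6}.
Block 6, plot 7: eliminating its block and plot leaves {4, 5, 6}.
Block 7, plot 1: eliminating its block and plot leaves {2, 3, 4, 7}.
Block 7, plot 2: eliminating its block and plot leaves {1, 3}.
Block 7, plot 3: eliminating its block and plot leaves {1, 4, 7}.
Block 7, plot 4: eliminating its block and plot leaves {2, 7}.
Block 7, plot 7: eliminating its block and plot leaves {1, 4}.
Enumerating the assignments across these blanks that avoid any block or plot repeat gives 8 completions.

8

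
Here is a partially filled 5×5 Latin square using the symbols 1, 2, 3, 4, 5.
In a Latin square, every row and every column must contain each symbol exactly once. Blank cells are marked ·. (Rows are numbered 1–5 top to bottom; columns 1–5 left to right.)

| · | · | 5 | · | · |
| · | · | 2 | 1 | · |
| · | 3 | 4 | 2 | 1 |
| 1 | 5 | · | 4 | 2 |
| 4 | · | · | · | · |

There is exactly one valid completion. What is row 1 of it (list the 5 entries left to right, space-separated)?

2 1 5 3 4

Row 1, column 4: row 1 has {5} and column 4 has {1, 2, 4}, leaving only 3.
Row 1, column 1: row 1 has {3, 5} and column 1 has {1, 4}, leaving only 2.
Row 1, column 5: row 1 has {2, 3, 5} and column 5 has {1, 2}, leaving only 4.
Row 1, column 2: row 1 has {2, 3, 4, 5} and column 2 has {3, 5}, leaving only 1.
So row 1 reads: 2 1 5 3 4.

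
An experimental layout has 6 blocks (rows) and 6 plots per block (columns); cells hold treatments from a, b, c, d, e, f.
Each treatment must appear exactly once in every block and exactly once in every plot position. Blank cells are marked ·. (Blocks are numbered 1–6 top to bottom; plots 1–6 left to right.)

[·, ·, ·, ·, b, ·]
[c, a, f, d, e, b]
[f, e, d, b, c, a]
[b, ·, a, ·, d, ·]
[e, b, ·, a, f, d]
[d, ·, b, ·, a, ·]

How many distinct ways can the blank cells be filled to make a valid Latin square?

Block 1, plot 1: eliminating its block and plot leaves {a}.
Block 1, plot 2: eliminating its block and plot leaves {c, d, f}.
Block 1, plot 3: eliminating its block and plot leaves {c, e}.
Block 1, plot 4: eliminating its block and plot leaves {c, e, f}.
Block 1, plot 6: eliminating its block and plot leaves {c, e, f}.
Block 4, plot 2: eliminating its block and plot leaves {c, f}.
Block 4, plot 4: eliminating its block and plot leaves {c, e, f}.
Block 4, plot 6: eliminating its block and plot leaves {c, e, f}.
Block 5, plot 3: eliminating its block and plot leaves {c}.
Block 6, plot 2: eliminating its block and plot leaves {c, f}.
Block 6, plot 4: eliminating its block and plot leaves {c, e, f}.
Block 6, plot 6: eliminating its block and plot leaves {c, e, f}.
Enumerating the assignments across these blanks that avoid any block or plot repeat gives 4 completions.

4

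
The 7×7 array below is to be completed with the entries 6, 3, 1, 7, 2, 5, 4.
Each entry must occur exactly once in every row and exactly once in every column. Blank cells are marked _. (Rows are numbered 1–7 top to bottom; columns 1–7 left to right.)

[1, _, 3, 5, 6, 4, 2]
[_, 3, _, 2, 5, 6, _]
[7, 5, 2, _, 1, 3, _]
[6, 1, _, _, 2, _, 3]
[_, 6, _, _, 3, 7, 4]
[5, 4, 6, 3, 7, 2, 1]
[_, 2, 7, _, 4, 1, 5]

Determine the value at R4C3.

Row 1, column 2: row 1 has {6, 3, 1, 2, 5, 4} and column 2 has {6, 3, 1, 2, 5, 4}, leaving only 7.
Row 2, column 1: row 2 has {6, 3, 2, 5} and column 1 has {6, 1, 7, 5}, leaving only 4.
Row 2, column 3: row 2 has {6, 3, 2, 5, 4} and column 3 has {6, 3, 7, 2}, leaving only 1.
Row 2, column 7: row 2 has {6, 3, 1, 2, 5, 4} and column 7 has {3, 1, 2, 5, 4}, leaving only 7.
Row 3, column 7: row 3 has {3, 1, 7, 2, 5} and column 7 has {3, 1, 7, 2, 5, 4}, leaving only 6.
Row 3, column 4: row 3 has {6, 3, 1, 7, 2, 5} and column 4 has {3, 2, 5}, leaving only 4.
Row 4, column 4: row 4 has {6, 3, 1, 2} and column 4 has {3, 2, 5, 4}, leaving only 7.
Row 4, column 6: row 4 has {6, 3, 1, 7, 2} and column 6 has {6, 3, 1, 7, 2, 4}, leaving only 5.
Row 4 already has {6, 3, 1, 7, 2, 5} and column 3 already has {6, 3, 1, 7, 2}, so row 4, column 3 must be 4.

4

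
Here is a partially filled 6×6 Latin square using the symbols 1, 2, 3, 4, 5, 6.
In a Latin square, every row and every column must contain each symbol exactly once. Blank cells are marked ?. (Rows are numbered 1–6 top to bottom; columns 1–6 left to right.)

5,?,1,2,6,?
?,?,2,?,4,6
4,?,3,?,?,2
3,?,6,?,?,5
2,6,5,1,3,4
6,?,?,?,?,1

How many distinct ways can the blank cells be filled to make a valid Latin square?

Row 1, column 2: eliminating its row and column leaves {3, 4}.
Row 1, column 6: eliminating its row and column leaves {3}.
Row 2, column 1: eliminating its row and column leaves {1}.
Row 2, column 2: eliminating its row and column leaves {1, 3, 5}.
Row 2, column 4: eliminating its row and column leaves {3, 5}.
Row 3, column 2: eliminating its row and column leaves {1, 5}.
Row 3, column 4: eliminating its row and column leaves {5, 6}.
Row 3, column 5: eliminating its row and column leaves {1, 5}.
Row 4, column 2: eliminating its row and column leaves {1, 2, 4}.
Row 4, column 4: eliminating its row and column leaves {4}.
Row 4, column 5: eliminating its row and column leaves {1, 2}.
Row 6, column 2: eliminating its row and column leaves {2, 3, 4, 5}.
Row 6, column 3: eliminating its row and column leaves {4}.
Row 6, column 4: eliminating its row and column leaves {3, 4, 5}.
Row 6, column 5: eliminating its row and column leaves {2, 5}.
Enumerating the assignments across these blanks that avoid any row or column repeat gives 3 completions.

3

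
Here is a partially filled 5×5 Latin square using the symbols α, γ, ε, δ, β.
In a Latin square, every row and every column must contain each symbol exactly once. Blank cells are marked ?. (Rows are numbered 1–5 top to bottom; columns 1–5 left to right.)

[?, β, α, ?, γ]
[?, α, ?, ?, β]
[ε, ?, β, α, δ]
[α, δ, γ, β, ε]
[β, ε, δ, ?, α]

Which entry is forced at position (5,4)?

Row 5 already has {α, ε, δ, β} and column 4 already has {α, β}, so row 5, column 4 must be γ.

γ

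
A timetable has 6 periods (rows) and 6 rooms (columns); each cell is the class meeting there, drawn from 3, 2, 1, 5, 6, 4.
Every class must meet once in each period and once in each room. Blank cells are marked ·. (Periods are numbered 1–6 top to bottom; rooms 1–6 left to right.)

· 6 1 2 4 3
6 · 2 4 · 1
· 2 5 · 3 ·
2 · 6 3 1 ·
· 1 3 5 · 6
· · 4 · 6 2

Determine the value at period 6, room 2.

Period 1, room 1: period 1 has {3, 2, 1, 6, 4} and room 1 has {2, 6}, leaving only 5.
Period 2, room 5: period 2 has {2, 1, 6, 4} and room 5 has {3, 1, 6, 4}, leaving only 5.
Period 2, room 2: period 2 has {2, 1, 5, 6, 4} and room 2 has {2, 1, 6}, leaving only 3.
Period 6 already has {2, 6, 4} and room 2 already has {3, 2, 1, 6}, so period 6, room 2 must be 5.

5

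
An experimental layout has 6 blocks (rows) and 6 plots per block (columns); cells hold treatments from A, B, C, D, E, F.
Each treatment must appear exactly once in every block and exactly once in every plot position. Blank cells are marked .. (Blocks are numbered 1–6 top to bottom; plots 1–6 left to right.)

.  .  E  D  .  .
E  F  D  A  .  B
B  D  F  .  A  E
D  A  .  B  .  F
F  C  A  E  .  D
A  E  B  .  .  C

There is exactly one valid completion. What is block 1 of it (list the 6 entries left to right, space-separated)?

C B E D F A

Block 1, plot 1: block 1 has {D, E} and plot 1 has {A, B, D, E, F}, leaving only C.
Block 1, plot 2: block 1 has {C, D, E} and plot 2 has {A, C, D, E, F}, leaving only B.
Block 1, plot 5: block 1 has {B, C, D, E} and plot 5 has {A}, leaving only F.
Block 1, plot 6: block 1 has {B, C, D, E, F} and plot 6 has {B, C, D, E, F}, leaving only A.
So block 1 reads: C B E D F A.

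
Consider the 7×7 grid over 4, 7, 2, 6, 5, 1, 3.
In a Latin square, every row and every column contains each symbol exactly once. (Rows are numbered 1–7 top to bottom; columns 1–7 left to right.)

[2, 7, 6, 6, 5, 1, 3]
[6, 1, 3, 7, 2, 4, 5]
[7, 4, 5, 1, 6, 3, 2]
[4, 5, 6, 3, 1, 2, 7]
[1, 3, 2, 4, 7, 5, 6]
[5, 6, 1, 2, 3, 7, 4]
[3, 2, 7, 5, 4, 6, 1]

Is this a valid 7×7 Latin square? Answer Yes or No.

No

Column 3 contains 6 twice (at rows 1 and 4), so it is not a permutation.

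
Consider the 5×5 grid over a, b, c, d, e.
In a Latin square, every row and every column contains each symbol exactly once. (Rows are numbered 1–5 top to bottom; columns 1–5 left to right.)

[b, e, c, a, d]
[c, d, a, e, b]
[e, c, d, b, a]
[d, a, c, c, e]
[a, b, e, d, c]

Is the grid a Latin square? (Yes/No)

No

Column 3 contains c twice (at rows 1 and 4), so it is not a permutation.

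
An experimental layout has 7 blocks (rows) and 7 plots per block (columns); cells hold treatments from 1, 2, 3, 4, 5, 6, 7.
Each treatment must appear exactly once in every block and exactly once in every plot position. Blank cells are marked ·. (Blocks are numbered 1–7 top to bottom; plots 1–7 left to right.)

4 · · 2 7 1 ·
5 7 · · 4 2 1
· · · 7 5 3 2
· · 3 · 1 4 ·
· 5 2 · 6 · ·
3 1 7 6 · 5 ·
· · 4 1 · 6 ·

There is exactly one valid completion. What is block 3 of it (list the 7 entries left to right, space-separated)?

6 4 1 7 5 3 2

Block 2, plot 3: block 2 has {1, 2, 4, 5, 7} and plot 3 has {2, 3, 4, 7}, leaving only 6.
Block 3, plot 3: block 3 has {2, 3, 5, 7} and plot 3 has {2, 3, 4, 6, 7}, leaving only 1.
Block 3, plot 1: block 3 has {1, 2, 3, 5, 7} and plot 1 has {3, 4, 5}, leaving only 6.
Block 3, plot 2: block 3 has {1, 2, 3, 5, 6, 7} and plot 2 has {1, 5, 7}, leaving only 4.
So block 3 reads: 6 4 1 7 5 3 2.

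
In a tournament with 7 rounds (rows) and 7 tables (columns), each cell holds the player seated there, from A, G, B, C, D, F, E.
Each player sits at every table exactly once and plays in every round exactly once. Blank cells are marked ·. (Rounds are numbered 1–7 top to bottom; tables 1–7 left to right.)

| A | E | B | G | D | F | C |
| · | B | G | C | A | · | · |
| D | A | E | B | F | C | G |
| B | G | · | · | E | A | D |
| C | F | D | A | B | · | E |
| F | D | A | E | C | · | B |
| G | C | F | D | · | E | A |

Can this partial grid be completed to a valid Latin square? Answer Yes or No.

Round 7, table 5: round 7 together with table 5 already contain {A, G, B, C, D, F, E} — every symbol — so nothing can go there. The grid has no valid completion.

No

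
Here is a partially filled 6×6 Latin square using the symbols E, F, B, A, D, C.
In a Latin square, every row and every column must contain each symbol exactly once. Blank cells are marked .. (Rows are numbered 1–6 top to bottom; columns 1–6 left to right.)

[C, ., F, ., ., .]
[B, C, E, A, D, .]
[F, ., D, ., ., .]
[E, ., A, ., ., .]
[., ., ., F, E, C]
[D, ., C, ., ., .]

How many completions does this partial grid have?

16

Row 1, column 2: eliminating its row and column leaves {E, B, A, D}.
Row 1, column 4: eliminating its row and column leaves {E, B, D}.
Row 1, column 5: eliminating its row and column leaves {B, A}.
Row 1, column 6: eliminating its row and column leaves {E, B, A, D}.
Row 2, column 6: eliminating its row and column leaves {F}.
Row 3, column 2: eliminating its row and column leaves {E, B, A}.
Row 3, column 4: eliminating its row and column leaves {E, B, C}.
Row 3, column 5: eliminating its row and column leaves {B, A, C}.
Row 3, column 6: eliminating its row and column leaves {E, B, A}.
Row 4, column 2: eliminating its row and column leaves {F, B, D}.
Row 4, column 4: eliminating its row and column leaves {B, D, C}.
Row 4, column 5: eliminating its row and column leaves {F, B, C}.
Row 4, column 6: eliminating its row and column leaves {F, B, D}.
Row 5, column 1: eliminating its row and column leaves {A}.
Row 5, column 2: eliminating its row and column leaves {B, A, D}.
Row 5, column 3: eliminating its row and column leaves {B}.
Row 6, column 2: eliminating its row and column leaves {E, F, B, A}.
Row 6, column 4: eliminating its row and column leaves {E, B}.
Row 6, column 5: eliminating its row and column leaves {F, B, A}.
Row 6, column 6: eliminating its row and column leaves {E, F, B, A}.
Enumerating the assignments across these blanks that avoid any row or column repeat gives 16 completions.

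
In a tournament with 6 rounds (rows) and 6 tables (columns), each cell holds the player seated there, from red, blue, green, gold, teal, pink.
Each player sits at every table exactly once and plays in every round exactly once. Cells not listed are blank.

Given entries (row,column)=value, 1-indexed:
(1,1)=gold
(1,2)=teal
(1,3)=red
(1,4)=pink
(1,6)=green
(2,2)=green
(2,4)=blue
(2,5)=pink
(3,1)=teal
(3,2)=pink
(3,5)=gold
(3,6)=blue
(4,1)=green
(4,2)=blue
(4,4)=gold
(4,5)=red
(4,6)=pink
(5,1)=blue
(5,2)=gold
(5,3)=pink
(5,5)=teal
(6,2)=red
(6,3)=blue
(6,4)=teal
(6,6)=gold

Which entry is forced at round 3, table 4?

Round 1, table 5: round 1 has {red, green, gold, teal, pink} and table 5 has {red, gold, teal, pink}, leaving only blue.
Round 2, table 1: round 2 has {blue, green, pink} and table 1 has {blue, green, gold, teal}, leaving only red.
Round 2, table 6: round 2 has {red, blue, green, pink} and table 6 has {blue, green, gold, pink}, leaving only teal.
Round 2, table 3: round 2 has {red, blue, green, teal, pink} and table 3 has {red, blue, pink}, leaving only gold.
Round 3, table 3: round 3 has {blue, gold, teal, pink} and table 3 has {red, blue, gold, pink}, leaving only green.
Round 3 already has {blue, green, gold, teal, pink} and table 4 already has {blue, gold, teal, pink}, so round 3, table 4 must be red.

red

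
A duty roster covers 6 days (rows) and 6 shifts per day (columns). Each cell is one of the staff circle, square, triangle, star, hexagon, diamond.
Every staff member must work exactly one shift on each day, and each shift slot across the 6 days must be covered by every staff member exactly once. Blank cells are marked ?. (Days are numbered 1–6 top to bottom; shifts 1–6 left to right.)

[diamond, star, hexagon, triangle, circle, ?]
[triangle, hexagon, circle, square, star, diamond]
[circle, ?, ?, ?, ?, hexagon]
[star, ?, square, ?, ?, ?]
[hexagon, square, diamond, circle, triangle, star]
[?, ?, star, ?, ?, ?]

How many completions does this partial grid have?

4

Day 1, shift 6: eliminating its day and shift leaves {square}.
Day 3, shift 2: eliminating its day and shift leaves {triangle, diamond}.
Day 3, shift 3: eliminating its day and shift leaves {triangle}.
Day 3, shift 4: eliminating its day and shift leaves {star, diamond}.
Day 3, shift 5: eliminating its day and shift leaves {square, diamond}.
Day 4, shift 2: eliminating its day and shift leaves {circle, triangle, diamond}.
Day 4, shift 4: eliminating its day and shift leaves {hexagon, diamond}.
Day 4, shift 5: eliminating its day and shift leaves {hexagon, diamond}.
Day 4, shift 6: eliminating its day and shift leaves {circle, triangle}.
Day 6, shift 1: eliminating its day and shift leaves {square}.
Day 6, shift 2: eliminating its day and shift leaves {circle, triangle, diamond}.
Day 6, shift 4: eliminating its day and shift leaves {hexagon, diamond}.
Day 6, shift 5: eliminating its day and shift leaves {square, hexagon, diamond}.
Day 6, shift 6: eliminating its day and shift leaves {circle, square, triangle}.
Enumerating the assignments across these blanks that avoid any day or shift repeat gives 4 completions.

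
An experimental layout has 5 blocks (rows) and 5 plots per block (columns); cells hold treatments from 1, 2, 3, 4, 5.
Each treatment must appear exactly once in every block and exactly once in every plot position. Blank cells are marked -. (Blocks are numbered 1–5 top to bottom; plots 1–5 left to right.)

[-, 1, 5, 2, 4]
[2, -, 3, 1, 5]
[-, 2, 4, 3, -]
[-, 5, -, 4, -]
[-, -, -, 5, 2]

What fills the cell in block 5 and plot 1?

4

Block 1, plot 1: block 1 has {1, 2, 4, 5} and plot 1 has {2}, leaving only 3.
Block 2, plot 2: block 2 has {1, 2, 3, 5} and plot 2 has {1, 2, 5}, leaving only 4.
Block 3, plot 5: block 3 has {2, 3, 4} and plot 5 has {2, 4, 5}, leaving only 1.
Block 3, plot 1: block 3 has {1, 2, 3, 4} and plot 1 has {2, 3}, leaving only 5.
Block 4, plot 1: block 4 has {4, 5} and plot 1 has {2, 3, 5}, leaving only 1.
Block 5 already has {2, 5} and plot 1 already has {1, 2, 3, 5}, so block 5, plot 1 must be 4.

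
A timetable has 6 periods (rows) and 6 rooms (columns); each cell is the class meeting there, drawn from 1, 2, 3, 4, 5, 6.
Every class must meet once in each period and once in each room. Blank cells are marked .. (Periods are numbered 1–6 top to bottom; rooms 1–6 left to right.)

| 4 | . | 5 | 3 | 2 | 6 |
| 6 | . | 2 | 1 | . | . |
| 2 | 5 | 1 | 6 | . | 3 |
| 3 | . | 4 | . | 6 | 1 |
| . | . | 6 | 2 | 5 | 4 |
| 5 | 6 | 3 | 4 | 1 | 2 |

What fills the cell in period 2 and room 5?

3

Period 1, room 2: period 1 has {2, 3, 4, 5, 6} and room 2 has {5, 6}, leaving only 1.
Period 2, room 6: period 2 has {1, 2, 6} and room 6 has {1, 2, 3, 4, 6}, leaving only 5.
Period 3, room 5: period 3 has {1, 2, 3, 5, 6} and room 5 has {1, 2, 5, 6}, leaving only 4.
Period 2 already has {1, 2, 5, 6} and room 5 already has {1, 2, 4, 5, 6}, so period 2, room 5 must be 3.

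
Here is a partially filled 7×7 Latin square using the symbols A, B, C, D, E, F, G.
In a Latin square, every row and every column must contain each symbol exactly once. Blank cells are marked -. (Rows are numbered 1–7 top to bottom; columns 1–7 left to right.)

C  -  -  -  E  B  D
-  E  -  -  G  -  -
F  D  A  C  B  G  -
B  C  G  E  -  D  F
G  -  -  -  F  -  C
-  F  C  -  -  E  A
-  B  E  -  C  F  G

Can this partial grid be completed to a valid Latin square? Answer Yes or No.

Row 1, column 3: row 1 has {B, C, D, E} and column 3 has {A, C, E, G}, so it must be F.
Row 2, column 7: row 2 has {E, G} and column 7 has {A, C, D, F, G}, so it must be B.
Row 2, column 3: row 2 has {B, E, G} and column 3 has {A, C, E, F, G}, so it must be D.
Row 2, column 1: row 2 has {B, D, E, G} and column 1 has {B, C, F, G}, so it must be A.
Row 2, column 4: row 2 has {A, B, D, E, G} and column 4 has {C, E}, so it must be F.
Row 2, column 6: row 2 has {A, B, D, E, F, G} and column 6 has {B, D, E, F, G}, so it must be C.
Row 3, column 7: row 3 has {A, B, C, D, F, G} and column 7 has {A, B, C, D, F, G}, so it must be E.
Row 4, column 5: row 4 has {B, C, D, E, F, G} and column 5 has {B, C, E, F, G}, so it must be A.
Row 5, column 2: row 5 has {C, F, G} and column 2 has {B, C, D, E, F}, so it must be A.
Now row 5, column 6: row 5 together with column 6 already contain {A, B, C, D, E, F, G} — every symbol — so nothing can go there. The grid has no valid completion.

No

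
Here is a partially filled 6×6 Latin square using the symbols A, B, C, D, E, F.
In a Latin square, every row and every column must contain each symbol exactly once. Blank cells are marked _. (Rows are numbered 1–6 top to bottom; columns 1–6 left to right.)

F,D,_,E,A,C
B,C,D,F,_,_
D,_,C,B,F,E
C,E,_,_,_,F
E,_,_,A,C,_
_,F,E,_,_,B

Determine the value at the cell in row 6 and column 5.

D

Row 6 already has {B, E, F} and column 5 already has {A, C, F}, so row 6, column 5 must be D.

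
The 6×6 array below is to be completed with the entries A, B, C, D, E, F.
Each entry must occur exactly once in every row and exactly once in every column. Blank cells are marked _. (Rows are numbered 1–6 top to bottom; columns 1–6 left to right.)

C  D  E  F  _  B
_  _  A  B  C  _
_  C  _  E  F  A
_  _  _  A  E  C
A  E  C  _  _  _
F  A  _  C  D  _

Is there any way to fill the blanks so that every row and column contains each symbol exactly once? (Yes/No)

Yes

No row or column among the givens repeats a symbol, and propagating forced cells runs into no contradiction.
One valid completion exists (for instance, C D E F A B / E F A B C D / B C D E F A / D B F A E C / A E C D B F / F A B C D E).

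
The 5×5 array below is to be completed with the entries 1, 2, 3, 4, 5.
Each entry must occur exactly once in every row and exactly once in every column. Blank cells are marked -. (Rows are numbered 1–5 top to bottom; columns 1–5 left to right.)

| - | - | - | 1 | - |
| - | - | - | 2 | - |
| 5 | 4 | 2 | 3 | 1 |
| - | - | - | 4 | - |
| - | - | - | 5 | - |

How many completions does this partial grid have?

56

Row 1, column 1: eliminating its row and column leaves {2, 3, 4}.
Row 1, column 2: eliminating its row and column leaves {2, 3, 5}.
Row 1, column 3: eliminating its row and column leaves {3, 4, 5}.
Row 1, column 5: eliminating its row and column leaves {2, 3, 4, 5}.
Row 2, column 1: eliminating its row and column leaves {1, 3, 4}.
Row 2, column 2: eliminating its row and column leaves {1, 3, 5}.
Row 2, column 3: eliminating its row and column leaves {1, 3, 4, 5}.
Row 2, column 5: eliminating its row and column leaves {3, 4, 5}.
Row 4, column 1: eliminating its row and column leaves {1, 2, 3}.
Row 4, column 2: eliminating its row and column leaves {1, 2, 3, 5}.
Row 4, column 3: eliminating its row and column leaves {1, 3, 5}.
Row 4, column 5: eliminating its row and column leaves {2, 3, 5}.
Row 5, column 1: eliminating its row and column leaves {1, 2, 3, 4}.
Row 5, column 2: eliminating its row and column leaves {1, 2, 3}.
Row 5, column 3: eliminating its row and column leaves {1, 3, 4}.
Row 5, column 5: eliminating its row and column leaves {2, 3, 4}.
Enumerating the assignments across these blanks that avoid any row or column repeat gives 56 completions.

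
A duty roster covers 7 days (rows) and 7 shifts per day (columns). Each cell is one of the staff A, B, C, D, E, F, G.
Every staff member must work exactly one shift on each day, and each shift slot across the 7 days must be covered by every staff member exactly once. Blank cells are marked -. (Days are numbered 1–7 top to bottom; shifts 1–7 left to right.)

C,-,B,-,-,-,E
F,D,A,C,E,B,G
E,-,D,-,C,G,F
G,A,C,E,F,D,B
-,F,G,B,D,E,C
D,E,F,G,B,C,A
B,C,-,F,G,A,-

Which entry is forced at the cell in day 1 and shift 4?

Day 1, shift 2: day 1 has {B, C, E} and shift 2 has {A, C, D, E, F}, leaving only G.
Day 1, shift 5: day 1 has {B, C, E, G} and shift 5 has {B, C, D, E, F, G}, leaving only A.
Day 1 already has {A, B, C, E, G} and shift 4 already has {B, C, E, F, G}, so day 1, shift 4 must be D.

D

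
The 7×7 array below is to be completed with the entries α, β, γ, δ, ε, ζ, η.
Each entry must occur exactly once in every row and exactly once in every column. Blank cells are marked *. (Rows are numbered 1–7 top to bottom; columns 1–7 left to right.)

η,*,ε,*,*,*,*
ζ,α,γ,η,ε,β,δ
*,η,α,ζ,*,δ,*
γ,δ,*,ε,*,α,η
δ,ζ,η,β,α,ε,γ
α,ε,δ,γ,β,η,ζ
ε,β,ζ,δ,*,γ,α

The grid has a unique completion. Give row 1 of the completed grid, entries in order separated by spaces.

Row 1, column 2: row 1 has {ε, η} and column 2 has {α, β, δ, ε, ζ, η}, leaving only γ.
Row 1, column 4: row 1 has {γ, ε, η} and column 4 has {β, γ, δ, ε, ζ, η}, leaving only α.
Row 1, column 6: row 1 has {α, γ, ε, η} and column 6 has {α, β, γ, δ, ε, η}, leaving only ζ.
Row 1, column 5: row 1 has {α, γ, ε, ζ, η} and column 5 has {α, β, ε}, leaving only δ.
Row 1, column 7: row 1 has {α, γ, δ, ε, ζ, η} and column 7 has {α, γ, δ, ζ, η}, leaving only β.
So row 1 reads: η γ ε α δ ζ β.

η γ ε α δ ζ β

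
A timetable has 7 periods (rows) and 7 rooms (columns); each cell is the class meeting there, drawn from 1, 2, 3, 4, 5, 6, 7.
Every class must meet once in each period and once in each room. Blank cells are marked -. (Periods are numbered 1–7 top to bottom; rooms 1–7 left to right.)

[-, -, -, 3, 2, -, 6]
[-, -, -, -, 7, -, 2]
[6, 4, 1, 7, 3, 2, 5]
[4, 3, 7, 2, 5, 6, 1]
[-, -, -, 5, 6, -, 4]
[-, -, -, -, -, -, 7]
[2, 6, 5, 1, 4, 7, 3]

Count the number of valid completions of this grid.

Period 1, room 1: eliminating its period and room leaves {1, 5, 7}.
Period 1, room 2: eliminating its period and room leaves {1, 5, 7}.
Period 1, room 3: eliminating its period and room leaves {4}.
Period 1, room 6: eliminating its period and room leaves {1, 4, 5}.
Period 2, room 1: eliminating its period and room leaves {1, 3, 5}.
Period 2, room 2: eliminating its period and room leaves {1, 5}.
Period 2, room 3: eliminating its period and room leaves {3, 4, 6}.
Period 2, room 4: eliminating its period and room leaves {4, 6}.
Period 2, room 6: eliminating its period and room leaves {1, 3, 4, 5}.
Period 5, room 1: eliminating its period and room leaves {1, 3, 7}.
Period 5, room 2: eliminating its period and room leaves {1, 2, 7}.
Period 5, room 3: eliminating its period and room leaves {2, 3}.
Period 5, room 6: eliminating its period and room leaves {1, 3}.
Period 6, room 1: eliminating its period and room leaves {1, 3, 5}.
Period 6, room 2: eliminating its period and room leaves {1, 2, 5}.
Period 6, room 3: eliminating its period and room leaves {2, 3, 4, 6}.
Period 6, room 4: eliminating its period and room leaves {4, 6}.
Period 6, room 5: eliminating its period and room leaves {1}.
Period 6, room 6: eliminating its period and room leaves {1, 3, 4, 5}.
Enumerating the assignments across these blanks that avoid any period or room repeat gives 8 completions.

8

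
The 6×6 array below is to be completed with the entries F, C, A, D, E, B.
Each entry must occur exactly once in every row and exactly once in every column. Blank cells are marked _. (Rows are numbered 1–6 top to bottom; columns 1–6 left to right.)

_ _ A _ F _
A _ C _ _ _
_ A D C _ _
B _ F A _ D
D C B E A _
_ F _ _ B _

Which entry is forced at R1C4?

B

Row 3, column 5: row 3 has {C, A, D} and column 5 has {F, A, B}, leaving only E.
Row 2, column 5: row 2 has {C, A} and column 5 has {F, A, E, B}, leaving only D.
Row 3, column 1: row 3 has {C, A, D, E} and column 1 has {A, D, B}, leaving only F.
Row 3, column 6: row 3 has {F, C, A, D, E} and column 6 has {D}, leaving only B.
Row 4, column 2: row 4 has {F, A, D, B} and column 2 has {F, C, A}, leaving only E.
Row 2, column 2: row 2 has {C, A, D} and column 2 has {F, C, A, E}, leaving only B.
Row 1, column 2: row 1 has {F, A} and column 2 has {F, C, A, E, B}, leaving only D.
Row 1 already has {F, A, D} and column 4 already has {C, A, E}, so row 1, column 4 must be B.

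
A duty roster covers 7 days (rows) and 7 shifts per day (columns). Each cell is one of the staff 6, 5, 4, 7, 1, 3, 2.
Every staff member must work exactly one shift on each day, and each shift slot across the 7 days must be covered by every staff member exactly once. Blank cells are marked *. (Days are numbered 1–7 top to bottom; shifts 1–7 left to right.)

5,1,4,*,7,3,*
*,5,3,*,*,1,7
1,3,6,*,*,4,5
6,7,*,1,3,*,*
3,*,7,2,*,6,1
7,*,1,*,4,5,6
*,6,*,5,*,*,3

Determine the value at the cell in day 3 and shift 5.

2

Day 3 already has {6, 5, 4, 1, 3} and shift 5 already has {4, 7, 3}, so day 3, shift 5 must be 2.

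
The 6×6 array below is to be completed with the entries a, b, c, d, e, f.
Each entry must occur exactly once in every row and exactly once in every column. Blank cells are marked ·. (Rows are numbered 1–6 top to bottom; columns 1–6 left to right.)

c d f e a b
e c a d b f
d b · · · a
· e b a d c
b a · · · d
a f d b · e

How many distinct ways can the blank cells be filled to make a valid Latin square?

Row 3, column 3: eliminating its row and column leaves {c, e}.
Row 3, column 4: eliminating its row and column leaves {c, f}.
Row 3, column 5: eliminating its row and column leaves {c, e, f}.
Row 4, column 1: eliminating its row and column leaves {f}.
Row 5, column 3: eliminating its row and column leaves {c, e}.
Row 5, column 4: eliminating its row and column leaves {c, f}.
Row 5, column 5: eliminating its row and column leaves {c, e, f}.
Row 6, column 5: eliminating its row and column leaves {c}.
Enumerating the assignments across these blanks that avoid any row or column repeat gives 2 completions.

2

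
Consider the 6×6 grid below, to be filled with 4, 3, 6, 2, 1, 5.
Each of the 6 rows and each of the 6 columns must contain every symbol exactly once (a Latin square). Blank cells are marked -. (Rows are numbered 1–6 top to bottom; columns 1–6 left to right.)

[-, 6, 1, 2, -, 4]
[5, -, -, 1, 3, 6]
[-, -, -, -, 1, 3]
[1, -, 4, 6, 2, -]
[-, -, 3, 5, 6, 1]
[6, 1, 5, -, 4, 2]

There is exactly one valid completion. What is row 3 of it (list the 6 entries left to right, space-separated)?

2 5 6 4 1 3

Row 3, column 4: row 3 has {3, 1} and column 4 has {6, 2, 1, 5}, leaving only 4.
Row 3, column 1: row 3 has {4, 3, 1} and column 1 has {6, 1, 5}, leaving only 2.
Row 3, column 2: row 3 has {4, 3, 2, 1} and column 2 has {6, 1}, leaving only 5.
Row 3, column 3: row 3 has {4, 3, 2, 1, 5} and column 3 has {4, 3, 1, 5}, leaving only 6.
So row 3 reads: 2 5 6 4 1 3.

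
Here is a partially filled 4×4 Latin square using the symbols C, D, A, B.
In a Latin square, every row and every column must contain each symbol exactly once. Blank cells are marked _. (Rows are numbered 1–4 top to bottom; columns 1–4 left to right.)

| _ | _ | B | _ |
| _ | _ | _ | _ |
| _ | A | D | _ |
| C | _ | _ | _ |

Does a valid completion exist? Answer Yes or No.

Yes

No row or column among the givens repeats a symbol, and propagating forced cells runs into no contradiction.
One valid completion exists (for instance, D C B A / A D C B / B A D C / C B A D).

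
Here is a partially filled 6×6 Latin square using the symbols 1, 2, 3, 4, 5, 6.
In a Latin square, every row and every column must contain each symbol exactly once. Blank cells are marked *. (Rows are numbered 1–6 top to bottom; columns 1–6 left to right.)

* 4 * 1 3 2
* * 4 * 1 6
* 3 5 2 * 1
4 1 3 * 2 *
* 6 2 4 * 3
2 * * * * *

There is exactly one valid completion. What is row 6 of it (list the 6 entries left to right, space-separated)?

Row 6, column 2: row 6 has {2} and column 2 has {1, 3, 4, 6}, leaving only 5.
Row 6, column 6: row 6 has {2, 5} and column 6 has {1, 2, 3, 6}, leaving only 4.
Row 6, column 5: row 6 has {2, 4, 5} and column 5 has {1, 2, 3}, leaving only 6.
Row 6, column 3: row 6 has {2, 4, 5, 6} and column 3 has {2, 3, 4, 5}, leaving only 1.
Row 6, column 4: row 6 has {1, 2, 4, 5, 6} and column 4 has {1, 2, 4}, leaving only 3.
So row 6 reads: 2 5 1 3 6 4.

2 5 1 3 6 4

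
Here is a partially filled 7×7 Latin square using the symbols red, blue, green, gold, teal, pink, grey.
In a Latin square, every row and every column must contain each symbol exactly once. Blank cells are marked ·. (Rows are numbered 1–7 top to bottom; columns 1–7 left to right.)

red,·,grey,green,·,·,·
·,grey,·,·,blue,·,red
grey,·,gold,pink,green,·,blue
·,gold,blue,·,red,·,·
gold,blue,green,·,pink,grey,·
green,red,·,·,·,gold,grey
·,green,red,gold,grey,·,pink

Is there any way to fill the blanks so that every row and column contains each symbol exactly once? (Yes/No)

No

Row 2, column 4: row 2 has {red, blue, grey} and column 4 has {green, gold, pink}, so it must be teal.
Row 2, column 1: row 2 has {red, blue, teal, grey} and column 1 has {red, green, gold, grey}, so it must be pink.
Now row 2, column 3: row 2 together with column 3 already contain {red, blue, green, gold, teal, pink, grey} — every symbol — so nothing can go there. The grid has no valid completion.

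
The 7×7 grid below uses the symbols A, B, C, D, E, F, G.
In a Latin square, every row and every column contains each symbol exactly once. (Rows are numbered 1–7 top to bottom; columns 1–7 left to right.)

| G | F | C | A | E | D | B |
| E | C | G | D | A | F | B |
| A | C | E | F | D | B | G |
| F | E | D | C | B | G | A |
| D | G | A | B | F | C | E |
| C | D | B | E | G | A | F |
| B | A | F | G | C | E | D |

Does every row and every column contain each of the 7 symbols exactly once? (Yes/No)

Every row is a permutation, but column 7 contains B twice (at rows 1 and 2).

No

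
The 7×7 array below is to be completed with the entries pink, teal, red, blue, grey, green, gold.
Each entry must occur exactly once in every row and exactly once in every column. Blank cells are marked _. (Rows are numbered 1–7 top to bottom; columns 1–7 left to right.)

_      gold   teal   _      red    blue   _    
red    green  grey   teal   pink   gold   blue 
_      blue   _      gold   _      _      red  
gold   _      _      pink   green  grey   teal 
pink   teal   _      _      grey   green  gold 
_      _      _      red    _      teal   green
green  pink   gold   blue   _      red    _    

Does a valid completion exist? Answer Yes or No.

Row 5, column 4: row 5 together with column 4 already contain {pink, teal, red, blue, grey, green, gold} — every symbol — so nothing can go there. The grid has no valid completion.

No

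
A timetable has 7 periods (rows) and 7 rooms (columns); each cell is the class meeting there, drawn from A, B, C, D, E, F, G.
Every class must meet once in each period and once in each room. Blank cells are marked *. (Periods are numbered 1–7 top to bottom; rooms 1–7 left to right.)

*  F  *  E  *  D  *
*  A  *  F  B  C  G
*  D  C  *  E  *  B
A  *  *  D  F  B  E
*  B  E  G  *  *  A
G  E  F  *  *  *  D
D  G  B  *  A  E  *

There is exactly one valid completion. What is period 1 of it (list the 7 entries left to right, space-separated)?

Period 1, room 7: period 1 has {D, E, F} and room 7 has {A, B, D, E, G}, leaving only C.
Period 1, room 1: period 1 has {C, D, E, F} and room 1 has {A, D, G}, leaving only B.
Period 1, room 5: period 1 has {B, C, D, E, F} and room 5 has {A, B, E, F}, leaving only G.
Period 1, room 3: period 1 has {B, C, D, E, F, G} and room 3 has {B, C, E, F}, leaving only A.
So period 1 reads: B F A E G D C.

B F A E G D C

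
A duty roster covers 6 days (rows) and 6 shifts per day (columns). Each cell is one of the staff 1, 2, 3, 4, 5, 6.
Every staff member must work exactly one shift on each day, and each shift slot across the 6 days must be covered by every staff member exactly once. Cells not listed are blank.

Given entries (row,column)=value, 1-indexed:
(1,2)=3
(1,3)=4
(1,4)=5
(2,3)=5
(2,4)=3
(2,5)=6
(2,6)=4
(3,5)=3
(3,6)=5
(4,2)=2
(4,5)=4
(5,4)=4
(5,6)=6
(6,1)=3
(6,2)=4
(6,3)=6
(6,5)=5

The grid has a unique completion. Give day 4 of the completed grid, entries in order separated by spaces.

Day 2, shift 2: day 2 has {3, 4, 5, 6} and shift 2 has {2, 3, 4}, leaving only 1.
Day 2, shift 1: day 2 has {1, 3, 4, 5, 6} and shift 1 has {3}, leaving only 2.
Day 3, shift 2: day 3 has {3, 5} and shift 2 has {1, 2, 3, 4}, leaving only 6.
Day 5, shift 2: day 5 has {4, 6} and shift 2 has {1, 2, 3, 4, 6}, leaving only 5.
Day 5, shift 1: day 5 has {4, 5, 6} and shift 1 has {2, 3}, leaving only 1.
Day 1, shift 1: day 1 has {3, 4, 5} and shift 1 has {1, 2, 3}, leaving only 6.
Day 4, shift 1: day 4 has {2, 4} and shift 1 has {1, 2, 3, 6}, leaving only 5.
Day 3, shift 1: day 3 has {3, 5, 6} and shift 1 has {1, 2, 3, 5, 6}, leaving only 4.
Day 5, shift 5: day 5 has {1, 4, 5, 6} and shift 5 has {3, 4, 5, 6}, leaving only 2.
Day 1, shift 5: day 1 has {3, 4, 5, 6} and shift 5 has {2, 3, 4, 5, 6}, leaving only 1.
Day 1, shift 6: day 1 has {1, 3, 4, 5, 6} and shift 6 has {4, 5, 6}, leaving only 2.
Day 5, shift 3: day 5 has {1, 2, 4, 5, 6} and shift 3 has {4, 5, 6}, leaving only 3.
Day 4, shift 3: day 4 has {2, 4, 5} and shift 3 has {3, 4, 5, 6}, leaving only 1.
Day 4, shift 4: day 4 has {1, 2, 4, 5} and shift 4 has {3, 4, 5}, leaving only 6.
Day 4, shift 6: day 4 has {1, 2, 4, 5, 6} and shift 6 has {2, 4, 5, 6}, leaving only 3.
So day 4 reads: 5 2 1 6 4 3.

5 2 1 6 4 3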